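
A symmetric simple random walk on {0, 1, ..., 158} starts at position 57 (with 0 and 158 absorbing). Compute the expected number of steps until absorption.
E[τ | X_0 = 57] = 5757

Let v_k = E[τ | X_0 = k]. Boundary: v_0 = v_158 = 0. Recurrence: v_k = 1 + (v_{k-1} + v_{k+1})/2 for 1 ≤ k ≤ 157. The particular solution to v_k − (v_{k-1} + v_{k+1})/2 = 1 is v_k = −k^2. Adding homogeneous solution A + B k and matching boundaries gives v_k = k (158 − k). Substituting k = 57: v_57 = 57 · 101 = 5757.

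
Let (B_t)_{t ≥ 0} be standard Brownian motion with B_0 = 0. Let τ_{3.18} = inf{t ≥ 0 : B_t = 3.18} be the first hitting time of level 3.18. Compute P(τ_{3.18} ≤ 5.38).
P(τ_{3.18} ≤ 5.38) = 2(1 − Φ(3.18/√5.38)) = 2(1 − Φ(1.3710)) ≈ 0.1704

By the reflection principle for standard BM, P(τ_b ≤ t) = 2 · P(B_t ≥ b). Since B_t ~ N(0, t), P(B_t ≥ 3.18) = 1 − Φ(3.18/√t) = 1 − Φ(3.18/√5.38) = 1 − Φ(1.3710) ≈ 0.08519. Doubling: P(τ_{3.18} ≤ 5.38) ≈ 2 · 0.08519 = 0.17038 ≈ 0.1704.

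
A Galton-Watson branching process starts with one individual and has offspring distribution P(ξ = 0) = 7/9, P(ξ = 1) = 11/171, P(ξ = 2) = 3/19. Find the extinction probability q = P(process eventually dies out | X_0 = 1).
q = 1

Mean offspring μ = 0·7/9 + 1·11/171 + 2·3/19 = 65/171 ≤ 1. For μ ≤ 1 with offspring not concentrated at 1, the Galton-Watson process goes extinct almost surely, so q = 1.
(Algebraic check: The pgf is f(s) = 7/9 + 11/171·s + 3/19·s². The extinction probability q is the smallest fixed point of f in [0, 1]. Setting s = f(s):
  3/19·s² + (11/171 − 1)·s + 7/9 = 0
  3/19·s² − (7/9 + 3/19)·s + 7/9 = 0
which factors as (s − 1)·(3/19·s − 7/9) = 0, giving roots s = 1 and s = (7/9)/(3/19) = 133/27. Since 133/27 ≥ 1, the smallest root in [0, 1] is s = 1.)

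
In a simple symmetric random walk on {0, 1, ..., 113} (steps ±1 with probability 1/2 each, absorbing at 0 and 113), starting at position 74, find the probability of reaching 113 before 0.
P(hit 113 before 0) = 74/113

Let u_k = P(hit 113 before 0 | start at k). Then u_0 = 0, u_113 = 1, and u_k = u_{k-1}/2 + u_{k+1}/2 for 1 ≤ k ≤ 112. This harmonic recurrence is solved by u_k = k/113, giving u_74 = 74/113.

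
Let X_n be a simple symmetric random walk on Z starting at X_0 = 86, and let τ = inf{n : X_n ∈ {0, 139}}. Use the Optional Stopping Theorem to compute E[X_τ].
E[X_τ] = 86

X_n is a martingale and τ is a bounded-mean stopping time (indeed τ is finite a.s. with bounded expectation since the walk is in a bounded region). By the OST, E[X_τ] = E[X_0] = 86. Equivalently: E[X_τ] = 139 · P(hit 139 first) + 0 · P(hit 0 first) = 139 · (86/139) = 86.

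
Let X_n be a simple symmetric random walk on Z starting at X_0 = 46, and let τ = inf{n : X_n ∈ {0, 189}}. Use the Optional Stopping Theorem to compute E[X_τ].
E[X_τ] = 46

X_n is a martingale and τ is a bounded-mean stopping time (indeed τ is finite a.s. with bounded expectation since the walk is in a bounded region). By the OST, E[X_τ] = E[X_0] = 46. Equivalently: E[X_τ] = 189 · P(hit 189 first) + 0 · P(hit 0 first) = 189 · (46/189) = 46.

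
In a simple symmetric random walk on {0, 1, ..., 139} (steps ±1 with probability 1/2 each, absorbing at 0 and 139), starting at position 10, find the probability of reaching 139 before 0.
P(hit 139 before 0) = 10/139

Let u_k = P(hit 139 before 0 | start at k). Then u_0 = 0, u_139 = 1, and u_k = u_{k-1}/2 + u_{k+1}/2 for 1 ≤ k ≤ 138. This harmonic recurrence is solved by u_k = k/139, giving u_10 = 10/139.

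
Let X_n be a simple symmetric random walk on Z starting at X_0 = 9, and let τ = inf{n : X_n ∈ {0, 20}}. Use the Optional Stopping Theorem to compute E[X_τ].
E[X_τ] = 9

X_n is a martingale and τ is a bounded-mean stopping time (indeed τ is finite a.s. with bounded expectation since the walk is in a bounded region). By the OST, E[X_τ] = E[X_0] = 9. Equivalently: E[X_τ] = 20 · P(hit 20 first) + 0 · P(hit 0 first) = 20 · (9/20) = 9.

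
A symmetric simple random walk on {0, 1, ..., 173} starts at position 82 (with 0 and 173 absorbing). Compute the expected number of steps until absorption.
E[τ | X_0 = 82] = 7462

Let v_k = E[τ | X_0 = k]. Boundary: v_0 = v_173 = 0. Recurrence: v_k = 1 + (v_{k-1} + v_{k+1})/2 for 1 ≤ k ≤ 172. The particular solution to v_k − (v_{k-1} + v_{k+1})/2 = 1 is v_k = −k^2. Adding homogeneous solution A + B k and matching boundaries gives v_k = k (173 − k). Substituting k = 82: v_82 = 82 · 91 = 7462.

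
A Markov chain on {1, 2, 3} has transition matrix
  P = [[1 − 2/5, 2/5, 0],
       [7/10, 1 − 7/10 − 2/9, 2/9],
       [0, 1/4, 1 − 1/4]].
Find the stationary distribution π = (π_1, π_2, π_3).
π = (63/131, 36/131, 32/131)

This is a birth-death chain on three states, which satisfies detailed balance: π_1 · P_{12} = π_2 · P_{21} and π_2 · P_{23} = π_3 · P_{32}.
From π_1 · 2/5 = π_2 · 7/10: π_2/π_1 = (2/5)/(7/10) = 4/7.
From π_2 · 2/9 = π_3 · 1/4: π_3/π_2 = (2/9)/(1/4) = 8/9.
Take π_1 proportional to 1; then unnormalized π = (1, 4/7, 32/63). Normalize by dividing by the sum 131/63:
  π = (63/131, 36/131, 32/131).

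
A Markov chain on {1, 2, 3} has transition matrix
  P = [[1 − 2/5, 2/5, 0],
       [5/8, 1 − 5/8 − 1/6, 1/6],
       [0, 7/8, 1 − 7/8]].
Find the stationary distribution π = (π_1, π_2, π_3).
π = (21/37, 336/925, 64/925)

This is a birth-death chain on three states, which satisfies detailed balance: π_1 · P_{12} = π_2 · P_{21} and π_2 · P_{23} = π_3 · P_{32}.
From π_1 · 2/5 = π_2 · 5/8: π_2/π_1 = (2/5)/(5/8) = 16/25.
From π_2 · 1/6 = π_3 · 7/8: π_3/π_2 = (1/6)/(7/8) = 4/21.
Take π_1 proportional to 1; then unnormalized π = (1, 16/25, 64/525). Normalize by dividing by the sum 37/21:
  π = (21/37, 336/925, 64/925).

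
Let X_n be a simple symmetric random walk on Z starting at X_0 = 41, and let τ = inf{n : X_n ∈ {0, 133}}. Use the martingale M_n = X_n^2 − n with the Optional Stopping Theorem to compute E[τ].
E[τ] = 3772

M_n = X_n^2 − n is a martingale (since E[X_{n+1}^2 | F_n] = X_n^2 + 1). By OST (τ has finite mean in a bounded region), E[M_τ] = E[M_0] = X_0^2 − 0 = 41^2 = 1681. Also E[M_τ] = E[X_τ^2] − E[τ]. The walk exits at 0 or 133, with P(hit 133 first) = 41/133, so E[X_τ^2] = 133^2 · 41/133 + 0 = 5453. Thus E[τ] = E[X_τ^2] − E[M_τ] = 5453 − 1681 = 3772 = 41(133 − 41) = 3772.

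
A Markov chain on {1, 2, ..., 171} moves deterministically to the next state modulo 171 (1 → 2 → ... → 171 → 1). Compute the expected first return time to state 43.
E[T_43 | X_0 = 43] = 171

The chain cycles deterministically, so starting at state 43 it returns in exactly 171 steps. Equivalently, the stationary distribution is uniform π_j = 1/171 for every state j, so by Kac's formula E[T_43] = 1/π_43 = 171.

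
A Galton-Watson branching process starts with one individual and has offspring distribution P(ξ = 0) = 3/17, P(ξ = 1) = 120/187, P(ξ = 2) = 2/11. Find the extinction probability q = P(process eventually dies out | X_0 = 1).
q = 33/34

The pgf is f(s) = 3/17 + 120/187·s + 2/11·s². The extinction probability q is the smallest fixed point of f in [0, 1]. Setting s = f(s):
  2/11·s² + (120/187 − 1)·s + 3/17 = 0
  2/11·s² − (3/17 + 2/11)·s + 3/17 = 0
which factors as (s − 1)·(2/11·s − 3/17) = 0, giving roots s = 1 and s = (3/17)/(2/11) = 33/34.
Mean offspring μ = 120/187 + 2·2/11 = 188/187 > 1 (supercritical), so q < 1. The extinction probability is the smaller root: q = (3/17)/(2/11) = 33/34.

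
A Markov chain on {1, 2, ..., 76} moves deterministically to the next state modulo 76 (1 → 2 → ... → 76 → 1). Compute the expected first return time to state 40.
E[T_40 | X_0 = 40] = 76

The chain cycles deterministically, so starting at state 40 it returns in exactly 76 steps. Equivalently, the stationary distribution is uniform π_j = 1/76 for every state j, so by Kac's formula E[T_40] = 1/π_40 = 76.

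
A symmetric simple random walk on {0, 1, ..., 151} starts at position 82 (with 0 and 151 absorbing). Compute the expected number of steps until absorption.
E[τ | X_0 = 82] = 5658

Let v_k = E[τ | X_0 = k]. Boundary: v_0 = v_151 = 0. Recurrence: v_k = 1 + (v_{k-1} + v_{k+1})/2 for 1 ≤ k ≤ 150. The particular solution to v_k − (v_{k-1} + v_{k+1})/2 = 1 is v_k = −k^2. Adding homogeneous solution A + B k and matching boundaries gives v_k = k (151 − k). Substituting k = 82: v_82 = 82 · 69 = 5658.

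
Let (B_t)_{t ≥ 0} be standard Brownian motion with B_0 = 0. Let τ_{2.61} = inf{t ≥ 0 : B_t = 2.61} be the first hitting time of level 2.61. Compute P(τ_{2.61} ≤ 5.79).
P(τ_{2.61} ≤ 5.79) = 2(1 − Φ(2.61/√5.79)) = 2(1 − Φ(1.0847)) ≈ 0.2781

By the reflection principle for standard BM, P(τ_b ≤ t) = 2 · P(B_t ≥ b). Since B_t ~ N(0, t), P(B_t ≥ 2.61) = 1 − Φ(2.61/√t) = 1 − Φ(2.61/√5.79) = 1 − Φ(1.0847) ≈ 0.13903. Doubling: P(τ_{2.61} ≤ 5.79) ≈ 2 · 0.13903 = 0.27806 ≈ 0.2781.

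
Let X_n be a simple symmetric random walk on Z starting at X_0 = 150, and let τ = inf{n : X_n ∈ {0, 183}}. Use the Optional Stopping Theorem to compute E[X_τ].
E[X_τ] = 150

X_n is a martingale and τ is a bounded-mean stopping time (indeed τ is finite a.s. with bounded expectation since the walk is in a bounded region). By the OST, E[X_τ] = E[X_0] = 150. Equivalently: E[X_τ] = 183 · P(hit 183 first) + 0 · P(hit 0 first) = 183 · (150/183) = 150.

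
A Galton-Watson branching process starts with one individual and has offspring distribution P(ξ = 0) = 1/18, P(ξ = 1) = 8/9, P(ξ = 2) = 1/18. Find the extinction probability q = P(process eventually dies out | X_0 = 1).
q = 1

Mean offspring μ = 0·1/18 + 1·8/9 + 2·1/18 = 1 ≤ 1. For μ ≤ 1 with offspring not concentrated at 1, the Galton-Watson process goes extinct almost surely, so q = 1.
(Algebraic check: The pgf is f(s) = 1/18 + 8/9·s + 1/18·s². The extinction probability q is the smallest fixed point of f in [0, 1]. Setting s = f(s):
  1/18·s² + (8/9 − 1)·s + 1/18 = 0
  1/18·s² − (1/18 + 1/18)·s + 1/18 = 0
which factors as (s − 1)·(1/18·s − 1/18) = 0, giving roots s = 1 and s = (1/18)/(1/18) = 1. Since 1 ≥ 1, the smallest root in [0, 1] is s = 1.)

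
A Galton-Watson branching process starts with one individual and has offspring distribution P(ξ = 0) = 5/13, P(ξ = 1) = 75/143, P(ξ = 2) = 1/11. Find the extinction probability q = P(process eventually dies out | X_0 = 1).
q = 1

Mean offspring μ = 0·5/13 + 1·75/143 + 2·1/11 = 101/143 ≤ 1. For μ ≤ 1 with offspring not concentrated at 1, the Galton-Watson process goes extinct almost surely, so q = 1.
(Algebraic check: The pgf is f(s) = 5/13 + 75/143·s + 1/11·s². The extinction probability q is the smallest fixed point of f in [0, 1]. Setting s = f(s):
  1/11·s² + (75/143 − 1)·s + 5/13 = 0
  1/11·s² − (5/13 + 1/11)·s + 5/13 = 0
which factors as (s − 1)·(1/11·s − 5/13) = 0, giving roots s = 1 and s = (5/13)/(1/11) = 55/13. Since 55/13 ≥ 1, the smallest root in [0, 1] is s = 1.)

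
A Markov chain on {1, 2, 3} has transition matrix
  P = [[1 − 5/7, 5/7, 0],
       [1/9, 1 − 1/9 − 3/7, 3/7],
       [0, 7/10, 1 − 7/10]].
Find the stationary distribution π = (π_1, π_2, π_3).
π = (343/3898, 2205/3898, 675/1949)

This is a birth-death chain on three states, which satisfies detailed balance: π_1 · P_{12} = π_2 · P_{21} and π_2 · P_{23} = π_3 · P_{32}.
From π_1 · 5/7 = π_2 · 1/9: π_2/π_1 = (5/7)/(1/9) = 45/7.
From π_2 · 3/7 = π_3 · 7/10: π_3/π_2 = (3/7)/(7/10) = 30/49.
Take π_1 proportional to 1; then unnormalized π = (1, 45/7, 1350/343). Normalize by dividing by the sum 3898/343:
  π = (343/3898, 2205/3898, 675/1949).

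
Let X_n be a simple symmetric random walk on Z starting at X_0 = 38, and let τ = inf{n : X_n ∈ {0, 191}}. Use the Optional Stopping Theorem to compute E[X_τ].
E[X_τ] = 38

X_n is a martingale and τ is a bounded-mean stopping time (indeed τ is finite a.s. with bounded expectation since the walk is in a bounded region). By the OST, E[X_τ] = E[X_0] = 38. Equivalently: E[X_τ] = 191 · P(hit 191 first) + 0 · P(hit 0 first) = 191 · (38/191) = 38.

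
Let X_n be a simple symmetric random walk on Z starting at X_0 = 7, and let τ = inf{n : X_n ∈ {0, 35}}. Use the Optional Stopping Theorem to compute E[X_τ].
E[X_τ] = 7

X_n is a martingale and τ is a bounded-mean stopping time (indeed τ is finite a.s. with bounded expectation since the walk is in a bounded region). By the OST, E[X_τ] = E[X_0] = 7. Equivalently: E[X_τ] = 35 · P(hit 35 first) + 0 · P(hit 0 first) = 35 · (7/35) = 7.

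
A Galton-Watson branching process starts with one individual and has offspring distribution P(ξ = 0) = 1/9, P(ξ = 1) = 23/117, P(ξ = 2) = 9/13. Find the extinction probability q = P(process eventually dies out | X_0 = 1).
q = 13/81

The pgf is f(s) = 1/9 + 23/117·s + 9/13·s². The extinction probability q is the smallest fixed point of f in [0, 1]. Setting s = f(s):
  9/13·s² + (23/117 − 1)·s + 1/9 = 0
  9/13·s² − (1/9 + 9/13)·s + 1/9 = 0
which factors as (s − 1)·(9/13·s − 1/9) = 0, giving roots s = 1 and s = (1/9)/(9/13) = 13/81.
Mean offspring μ = 23/117 + 2·9/13 = 185/117 > 1 (supercritical), so q < 1. The extinction probability is the smaller root: q = (1/9)/(9/13) = 13/81.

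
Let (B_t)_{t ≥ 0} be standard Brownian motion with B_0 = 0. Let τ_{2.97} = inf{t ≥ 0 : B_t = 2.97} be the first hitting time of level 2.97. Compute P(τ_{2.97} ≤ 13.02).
P(τ_{2.97} ≤ 13.02) = 2(1 − Φ(2.97/√13.02)) = 2(1 − Φ(0.8231)) ≈ 0.4105

By the reflection principle for standard BM, P(τ_b ≤ t) = 2 · P(B_t ≥ b). Since B_t ~ N(0, t), P(B_t ≥ 2.97) = 1 − Φ(2.97/√t) = 1 − Φ(2.97/√13.02) = 1 − Φ(0.8231) ≈ 0.20523. Doubling: P(τ_{2.97} ≤ 13.02) ≈ 2 · 0.20523 = 0.41046 ≈ 0.4105.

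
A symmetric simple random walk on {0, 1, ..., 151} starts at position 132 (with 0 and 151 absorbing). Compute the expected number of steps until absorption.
E[τ | X_0 = 132] = 2508

Let v_k = E[τ | X_0 = k]. Boundary: v_0 = v_151 = 0. Recurrence: v_k = 1 + (v_{k-1} + v_{k+1})/2 for 1 ≤ k ≤ 150. The particular solution to v_k − (v_{k-1} + v_{k+1})/2 = 1 is v_k = −k^2. Adding homogeneous solution A + B k and matching boundaries gives v_k = k (151 − k). Substituting k = 132: v_132 = 132 · 19 = 2508.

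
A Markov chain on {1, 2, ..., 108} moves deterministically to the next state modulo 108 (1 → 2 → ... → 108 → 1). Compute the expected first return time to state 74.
E[T_74 | X_0 = 74] = 108

The chain cycles deterministically, so starting at state 74 it returns in exactly 108 steps. Equivalently, the stationary distribution is uniform π_j = 1/108 for every state j, so by Kac's formula E[T_74] = 1/π_74 = 108.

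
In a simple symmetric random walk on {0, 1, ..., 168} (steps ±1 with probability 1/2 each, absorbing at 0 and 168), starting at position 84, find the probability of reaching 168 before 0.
P(hit 168 before 0) = 84/168 = 1/2

Let u_k = P(hit 168 before 0 | start at k). Then u_0 = 0, u_168 = 1, and u_k = u_{k-1}/2 + u_{k+1}/2 for 1 ≤ k ≤ 167. This harmonic recurrence is solved by u_k = k/168, giving u_84 = 84/168 = 1/2.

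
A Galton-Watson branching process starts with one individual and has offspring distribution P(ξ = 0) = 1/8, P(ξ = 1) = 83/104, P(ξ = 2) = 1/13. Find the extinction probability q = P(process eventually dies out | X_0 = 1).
q = 1

Mean offspring μ = 0·1/8 + 1·83/104 + 2·1/13 = 99/104 ≤ 1. For μ ≤ 1 with offspring not concentrated at 1, the Galton-Watson process goes extinct almost surely, so q = 1.
(Algebraic check: The pgf is f(s) = 1/8 + 83/104·s + 1/13·s². The extinction probability q is the smallest fixed point of f in [0, 1]. Setting s = f(s):
  1/13·s² + (83/104 − 1)·s + 1/8 = 0
  1/13·s² − (1/8 + 1/13)·s + 1/8 = 0
which factors as (s − 1)·(1/13·s − 1/8) = 0, giving roots s = 1 and s = (1/8)/(1/13) = 13/8. Since 13/8 ≥ 1, the smallest root in [0, 1] is s = 1.)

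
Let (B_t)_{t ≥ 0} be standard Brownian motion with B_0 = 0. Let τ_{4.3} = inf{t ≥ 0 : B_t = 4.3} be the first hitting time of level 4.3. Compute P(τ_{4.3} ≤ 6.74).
P(τ_{4.3} ≤ 6.74) = 2(1 − Φ(4.3/√6.74)) = 2(1 − Φ(1.6563)) ≈ 0.0977

By the reflection principle for standard BM, P(τ_b ≤ t) = 2 · P(B_t ≥ b). Since B_t ~ N(0, t), P(B_t ≥ 4.3) = 1 − Φ(4.3/√t) = 1 − Φ(4.3/√6.74) = 1 − Φ(1.6563) ≈ 0.04883. Doubling: P(τ_{4.3} ≤ 6.74) ≈ 2 · 0.04883 = 0.09766 ≈ 0.0977.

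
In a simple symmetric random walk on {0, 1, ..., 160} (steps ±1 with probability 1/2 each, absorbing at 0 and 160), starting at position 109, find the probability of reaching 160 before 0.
P(hit 160 before 0) = 109/160

Let u_k = P(hit 160 before 0 | start at k). Then u_0 = 0, u_160 = 1, and u_k = u_{k-1}/2 + u_{k+1}/2 for 1 ≤ k ≤ 159. This harmonic recurrence is solved by u_k = k/160, giving u_109 = 109/160.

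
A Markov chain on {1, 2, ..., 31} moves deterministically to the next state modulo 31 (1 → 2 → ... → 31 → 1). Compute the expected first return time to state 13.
E[T_13 | X_0 = 13] = 31

The chain cycles deterministically, so starting at state 13 it returns in exactly 31 steps. Equivalently, the stationary distribution is uniform π_j = 1/31 for every state j, so by Kac's formula E[T_13] = 1/π_13 = 31.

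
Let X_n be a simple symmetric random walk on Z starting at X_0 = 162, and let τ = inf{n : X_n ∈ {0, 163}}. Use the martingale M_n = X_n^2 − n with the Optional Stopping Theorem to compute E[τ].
E[τ] = 162

M_n = X_n^2 − n is a martingale (since E[X_{n+1}^2 | F_n] = X_n^2 + 1). By OST (τ has finite mean in a bounded region), E[M_τ] = E[M_0] = X_0^2 − 0 = 162^2 = 26244. Also E[M_τ] = E[X_τ^2] − E[τ]. The walk exits at 0 or 163, with P(hit 163 first) = 162/163, so E[X_τ^2] = 163^2 · 162/163 + 0 = 26406. Thus E[τ] = E[X_τ^2] − E[M_τ] = 26406 − 26244 = 162 = 162(163 − 162) = 162.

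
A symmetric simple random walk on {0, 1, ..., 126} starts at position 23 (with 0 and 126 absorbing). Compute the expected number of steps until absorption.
E[τ | X_0 = 23] = 2369

Let v_k = E[τ | X_0 = k]. Boundary: v_0 = v_126 = 0. Recurrence: v_k = 1 + (v_{k-1} + v_{k+1})/2 for 1 ≤ k ≤ 125. The particular solution to v_k − (v_{k-1} + v_{k+1})/2 = 1 is v_k = −k^2. Adding homogeneous solution A + B k and matching boundaries gives v_k = k (126 − k). Substituting k = 23: v_23 = 23 · 103 = 2369.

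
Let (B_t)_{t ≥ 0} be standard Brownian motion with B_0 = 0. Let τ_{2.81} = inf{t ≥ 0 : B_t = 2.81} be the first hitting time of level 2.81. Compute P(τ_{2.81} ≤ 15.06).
P(τ_{2.81} ≤ 15.06) = 2(1 − Φ(2.81/√15.06)) = 2(1 − Φ(0.7241)) ≈ 0.4690

By the reflection principle for standard BM, P(τ_b ≤ t) = 2 · P(B_t ≥ b). Since B_t ~ N(0, t), P(B_t ≥ 2.81) = 1 − Φ(2.81/√t) = 1 − Φ(2.81/√15.06) = 1 − Φ(0.7241) ≈ 0.23450. Doubling: P(τ_{2.81} ≤ 15.06) ≈ 2 · 0.23450 = 0.46900 ≈ 0.4690.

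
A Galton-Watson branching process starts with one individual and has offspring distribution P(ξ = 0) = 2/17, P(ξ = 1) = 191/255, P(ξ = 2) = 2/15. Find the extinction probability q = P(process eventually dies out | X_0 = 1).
q = 15/17

The pgf is f(s) = 2/17 + 191/255·s + 2/15·s². The extinction probability q is the smallest fixed point of f in [0, 1]. Setting s = f(s):
  2/15·s² + (191/255 − 1)·s + 2/17 = 0
  2/15·s² − (2/17 + 2/15)·s + 2/17 = 0
which factors as (s − 1)·(2/15·s − 2/17) = 0, giving roots s = 1 and s = (2/17)/(2/15) = 15/17.
Mean offspring μ = 191/255 + 2·2/15 = 259/255 > 1 (supercritical), so q < 1. The extinction probability is the smaller root: q = (2/17)/(2/15) = 15/17.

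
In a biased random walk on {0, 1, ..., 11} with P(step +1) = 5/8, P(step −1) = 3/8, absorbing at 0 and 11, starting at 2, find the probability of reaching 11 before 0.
P(hit 11 before 0) = (1 − (3/5)^2) / (1 − (3/5)^11) = 15625000/24325489

Let u_k denote P(reach 11 before 0 | start at k). Boundary: u_0 = 0, u_11 = 1. Recurrence: u_k = 5/8·u_{k+1} + 3/8·u_{k-1} for 1 ≤ k ≤ 10. Try u_k = A + B·r^k with r = q/p = (3/8)/(5/8) = 3/5. Substitution satisfies the recurrence; boundary conditions give:
  u_k = (1 − r^k) / (1 − r^N) = (1 − (3/5)^2) / (1 − (3/5)^11) = 15625000/24325489.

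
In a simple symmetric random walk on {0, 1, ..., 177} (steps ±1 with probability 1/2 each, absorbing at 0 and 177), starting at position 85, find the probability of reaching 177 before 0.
P(hit 177 before 0) = 85/177

Let u_k = P(hit 177 before 0 | start at k). Then u_0 = 0, u_177 = 1, and u_k = u_{k-1}/2 + u_{k+1}/2 for 1 ≤ k ≤ 176. This harmonic recurrence is solved by u_k = k/177, giving u_85 = 85/177.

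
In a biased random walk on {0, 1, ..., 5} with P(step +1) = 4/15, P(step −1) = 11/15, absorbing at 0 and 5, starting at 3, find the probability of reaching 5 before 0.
P(hit 5 before 0) = (1 − (11/4)^3) / (1 − (11/4)^5) = 2896/22861

Let u_k denote P(reach 5 before 0 | start at k). Boundary: u_0 = 0, u_5 = 1. Recurrence: u_k = 4/15·u_{k+1} + 11/15·u_{k-1} for 1 ≤ k ≤ 4. Try u_k = A + B·r^k with r = q/p = (11/15)/(4/15) = 11/4. Substitution satisfies the recurrence; boundary conditions give:
  u_k = (1 − r^k) / (1 − r^N) = (1 − (11/4)^3) / (1 − (11/4)^5) = 2896/22861.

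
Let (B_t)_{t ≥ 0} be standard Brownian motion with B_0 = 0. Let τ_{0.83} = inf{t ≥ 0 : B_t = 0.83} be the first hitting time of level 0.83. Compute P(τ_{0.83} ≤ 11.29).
P(τ_{0.83} ≤ 11.29) = 2(1 − Φ(0.83/√11.29)) = 2(1 − Φ(0.2470)) ≈ 0.8049

By the reflection principle for standard BM, P(τ_b ≤ t) = 2 · P(B_t ≥ b). Since B_t ~ N(0, t), P(B_t ≥ 0.83) = 1 − Φ(0.83/√t) = 1 − Φ(0.83/√11.29) = 1 − Φ(0.2470) ≈ 0.40245. Doubling: P(τ_{0.83} ≤ 11.29) ≈ 2 · 0.40245 = 0.80490 ≈ 0.8049.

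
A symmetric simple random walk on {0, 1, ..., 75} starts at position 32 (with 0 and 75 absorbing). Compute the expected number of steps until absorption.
E[τ | X_0 = 32] = 1376

Let v_k = E[τ | X_0 = k]. Boundary: v_0 = v_75 = 0. Recurrence: v_k = 1 + (v_{k-1} + v_{k+1})/2 for 1 ≤ k ≤ 74. The particular solution to v_k − (v_{k-1} + v_{k+1})/2 = 1 is v_k = −k^2. Adding homogeneous solution A + B k and matching boundaries gives v_k = k (75 − k). Substituting k = 32: v_32 = 32 · 43 = 1376.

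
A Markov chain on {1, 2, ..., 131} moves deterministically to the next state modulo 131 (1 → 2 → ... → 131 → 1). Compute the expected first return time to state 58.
E[T_58 | X_0 = 58] = 131

The chain cycles deterministically, so starting at state 58 it returns in exactly 131 steps. Equivalently, the stationary distribution is uniform π_j = 1/131 for every state j, so by Kac's formula E[T_58] = 1/π_58 = 131.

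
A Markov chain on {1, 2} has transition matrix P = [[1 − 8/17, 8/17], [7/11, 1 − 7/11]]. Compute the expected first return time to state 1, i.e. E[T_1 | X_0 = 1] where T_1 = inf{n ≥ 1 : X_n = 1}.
E[T_1 | X_0 = 1] = 1/π_1 = 207/119

For an irreducible recurrent Markov chain with stationary distribution π, E[T_i | X_0 = i] = 1/π_i (Kac's formula). Here π_1 = (7/11)/(8/17 + 7/11) = (7/11)/(207/187) = 119/207, so E[T_1 | X_0 = 1] = 1/π_1 = (8/17 + 7/11)/(7/11) = (207/187)/(7/11) = 207/119.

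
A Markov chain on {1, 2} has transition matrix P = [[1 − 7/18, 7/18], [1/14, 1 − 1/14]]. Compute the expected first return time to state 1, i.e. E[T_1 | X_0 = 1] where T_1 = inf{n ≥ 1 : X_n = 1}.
E[T_1 | X_0 = 1] = 1/π_1 = 58/9

For an irreducible recurrent Markov chain with stationary distribution π, E[T_i | X_0 = i] = 1/π_i (Kac's formula). Here π_1 = (1/14)/(7/18 + 1/14) = (1/14)/(29/63) = 9/58, so E[T_1 | X_0 = 1] = 1/π_1 = (7/18 + 1/14)/(1/14) = (29/63)/(1/14) = 58/9.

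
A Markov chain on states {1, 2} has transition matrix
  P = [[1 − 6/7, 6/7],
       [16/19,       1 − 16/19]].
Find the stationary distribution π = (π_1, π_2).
π_1 = 56/113, π_2 = 57/113

Solve πP = π with π_1 + π_2 = 1. From πP = π: π_1 · (1 − 6/7) + π_2 · 16/19 = π_1 ⇒ π_2 · 16/19 = π_1 · 6/7 ⇒ π_2/π_1 = (6/7)/(16/19) = 57/56. Together with π_1 + π_2 = 1:
  π_1 = (16/19)/(6/7 + 16/19) = (16/19)/(226/133) = 56/113,
  π_2 = (6/7)/(6/7 + 16/19) = (6/7)/(226/133) = 57/113.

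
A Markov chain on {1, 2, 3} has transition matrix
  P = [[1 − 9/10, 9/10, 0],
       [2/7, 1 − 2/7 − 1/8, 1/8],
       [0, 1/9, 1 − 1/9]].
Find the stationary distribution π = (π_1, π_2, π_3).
π = (160/1231, 504/1231, 567/1231)

This is a birth-death chain on three states, which satisfies detailed balance: π_1 · P_{12} = π_2 · P_{21} and π_2 · P_{23} = π_3 · P_{32}.
From π_1 · 9/10 = π_2 · 2/7: π_2/π_1 = (9/10)/(2/7) = 63/20.
From π_2 · 1/8 = π_3 · 1/9: π_3/π_2 = (1/8)/(1/9) = 9/8.
Take π_1 proportional to 1; then unnormalized π = (1, 63/20, 567/160). Normalize by dividing by the sum 1231/160:
  π = (160/1231, 504/1231, 567/1231).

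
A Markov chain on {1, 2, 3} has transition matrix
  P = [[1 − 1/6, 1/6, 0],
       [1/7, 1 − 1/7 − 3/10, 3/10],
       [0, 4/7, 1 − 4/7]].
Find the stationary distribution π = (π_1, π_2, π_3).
π = (240/667, 280/667, 147/667)

This is a birth-death chain on three states, which satisfies detailed balance: π_1 · P_{12} = π_2 · P_{21} and π_2 · P_{23} = π_3 · P_{32}.
From π_1 · 1/6 = π_2 · 1/7: π_2/π_1 = (1/6)/(1/7) = 7/6.
From π_2 · 3/10 = π_3 · 4/7: π_3/π_2 = (3/10)/(4/7) = 21/40.
Take π_1 proportional to 1; then unnormalized π = (1, 7/6, 49/80). Normalize by dividing by the sum 667/240:
  π = (240/667, 280/667, 147/667).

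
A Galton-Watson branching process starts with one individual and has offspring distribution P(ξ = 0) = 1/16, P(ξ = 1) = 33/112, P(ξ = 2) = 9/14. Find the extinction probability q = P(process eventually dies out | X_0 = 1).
q = 7/72

The pgf is f(s) = 1/16 + 33/112·s + 9/14·s². The extinction probability q is the smallest fixed point of f in [0, 1]. Setting s = f(s):
  9/14·s² + (33/112 − 1)·s + 1/16 = 0
  9/14·s² − (1/16 + 9/14)·s + 1/16 = 0
which factors as (s − 1)·(9/14·s − 1/16) = 0, giving roots s = 1 and s = (1/16)/(9/14) = 7/72.
Mean offspring μ = 33/112 + 2·9/14 = 177/112 > 1 (supercritical), so q < 1. The extinction probability is the smaller root: q = (1/16)/(9/14) = 7/72.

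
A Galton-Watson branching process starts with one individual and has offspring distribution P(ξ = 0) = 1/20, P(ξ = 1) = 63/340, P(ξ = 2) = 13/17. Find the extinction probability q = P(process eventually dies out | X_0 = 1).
q = 17/260

The pgf is f(s) = 1/20 + 63/340·s + 13/17·s². The extinction probability q is the smallest fixed point of f in [0, 1]. Setting s = f(s):
  13/17·s² + (63/340 − 1)·s + 1/20 = 0
  13/17·s² − (1/20 + 13/17)·s + 1/20 = 0
which factors as (s − 1)·(13/17·s − 1/20) = 0, giving roots s = 1 and s = (1/20)/(13/17) = 17/260.
Mean offspring μ = 63/340 + 2·13/17 = 583/340 > 1 (supercritical), so q < 1. The extinction probability is the smaller root: q = (1/20)/(13/17) = 17/260.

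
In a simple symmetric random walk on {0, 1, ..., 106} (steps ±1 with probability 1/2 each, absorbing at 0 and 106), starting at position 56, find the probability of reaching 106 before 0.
P(hit 106 before 0) = 56/106 = 28/53

Let u_k = P(hit 106 before 0 | start at k). Then u_0 = 0, u_106 = 1, and u_k = u_{k-1}/2 + u_{k+1}/2 for 1 ≤ k ≤ 105. This harmonic recurrence is solved by u_k = k/106, giving u_56 = 56/106 = 28/53.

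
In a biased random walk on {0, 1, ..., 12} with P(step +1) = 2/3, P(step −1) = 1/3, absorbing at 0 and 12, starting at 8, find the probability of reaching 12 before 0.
P(hit 12 before 0) = (1 − (1/2)^8) / (1 − (1/2)^12) = 272/273

Let u_k denote P(reach 12 before 0 | start at k). Boundary: u_0 = 0, u_12 = 1. Recurrence: u_k = 2/3·u_{k+1} + 1/3·u_{k-1} for 1 ≤ k ≤ 11. Try u_k = A + B·r^k with r = q/p = (1/3)/(2/3) = 1/2. Substitution satisfies the recurrence; boundary conditions give:
  u_k = (1 − r^k) / (1 − r^N) = (1 − (1/2)^8) / (1 − (1/2)^12) = 272/273.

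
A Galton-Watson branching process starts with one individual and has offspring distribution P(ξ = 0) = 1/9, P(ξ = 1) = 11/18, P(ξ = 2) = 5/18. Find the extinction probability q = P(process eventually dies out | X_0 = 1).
q = 2/5

The pgf is f(s) = 1/9 + 11/18·s + 5/18·s². The extinction probability q is the smallest fixed point of f in [0, 1]. Setting s = f(s):
  5/18·s² + (11/18 − 1)·s + 1/9 = 0
  5/18·s² − (1/9 + 5/18)·s + 1/9 = 0
which factors as (s − 1)·(5/18·s − 1/9) = 0, giving roots s = 1 and s = (1/9)/(5/18) = 2/5.
Mean offspring μ = 11/18 + 2·5/18 = 7/6 > 1 (supercritical), so q < 1. The extinction probability is the smaller root: q = (1/9)/(5/18) = 2/5.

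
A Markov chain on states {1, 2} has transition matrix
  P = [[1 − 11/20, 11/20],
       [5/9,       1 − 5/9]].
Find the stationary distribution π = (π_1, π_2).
π_1 = 100/199, π_2 = 99/199

Solve πP = π with π_1 + π_2 = 1. From πP = π: π_1 · (1 − 11/20) + π_2 · 5/9 = π_1 ⇒ π_2 · 5/9 = π_1 · 11/20 ⇒ π_2/π_1 = (11/20)/(5/9) = 99/100. Together with π_1 + π_2 = 1:
  π_1 = (5/9)/(11/20 + 5/9) = (5/9)/(199/180) = 100/199,
  π_2 = (11/20)/(11/20 + 5/9) = (11/20)/(199/180) = 99/199.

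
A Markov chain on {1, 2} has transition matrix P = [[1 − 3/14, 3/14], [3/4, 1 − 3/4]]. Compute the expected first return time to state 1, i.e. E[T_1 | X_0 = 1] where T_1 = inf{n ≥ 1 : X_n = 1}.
E[T_1 | X_0 = 1] = 1/π_1 = 9/7

For an irreducible recurrent Markov chain with stationary distribution π, E[T_i | X_0 = i] = 1/π_i (Kac's formula). Here π_1 = (3/4)/(3/14 + 3/4) = (3/4)/(27/28) = 7/9, so E[T_1 | X_0 = 1] = 1/π_1 = (3/14 + 3/4)/(3/4) = (27/28)/(3/4) = 9/7.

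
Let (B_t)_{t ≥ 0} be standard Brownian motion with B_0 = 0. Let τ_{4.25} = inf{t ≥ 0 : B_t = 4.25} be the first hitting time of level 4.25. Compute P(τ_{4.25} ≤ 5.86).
P(τ_{4.25} ≤ 5.86) = 2(1 − Φ(4.25/√5.86)) = 2(1 − Φ(1.7557)) ≈ 0.0791

By the reflection principle for standard BM, P(τ_b ≤ t) = 2 · P(B_t ≥ b). Since B_t ~ N(0, t), P(B_t ≥ 4.25) = 1 − Φ(4.25/√t) = 1 − Φ(4.25/√5.86) = 1 − Φ(1.7557) ≈ 0.03957. Doubling: P(τ_{4.25} ≤ 5.86) ≈ 2 · 0.03957 = 0.07914 ≈ 0.0791.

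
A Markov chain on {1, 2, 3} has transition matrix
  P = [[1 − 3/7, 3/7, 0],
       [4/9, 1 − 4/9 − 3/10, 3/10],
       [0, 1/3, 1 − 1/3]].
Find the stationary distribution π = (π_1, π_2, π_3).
π = (280/793, 270/793, 243/793)

This is a birth-death chain on three states, which satisfies detailed balance: π_1 · P_{12} = π_2 · P_{21} and π_2 · P_{23} = π_3 · P_{32}.
From π_1 · 3/7 = π_2 · 4/9: π_2/π_1 = (3/7)/(4/9) = 27/28.
From π_2 · 3/10 = π_3 · 1/3: π_3/π_2 = (3/10)/(1/3) = 9/10.
Take π_1 proportional to 1; then unnormalized π = (1, 27/28, 243/280). Normalize by dividing by the sum 793/280:
  π = (280/793, 270/793, 243/793).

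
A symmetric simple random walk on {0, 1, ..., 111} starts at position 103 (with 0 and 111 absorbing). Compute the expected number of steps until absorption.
E[τ | X_0 = 103] = 824

Let v_k = E[τ | X_0 = k]. Boundary: v_0 = v_111 = 0. Recurrence: v_k = 1 + (v_{k-1} + v_{k+1})/2 for 1 ≤ k ≤ 110. The particular solution to v_k − (v_{k-1} + v_{k+1})/2 = 1 is v_k = −k^2. Adding homogeneous solution A + B k and matching boundaries gives v_k = k (111 − k). Substituting k = 103: v_103 = 103 · 8 = 824.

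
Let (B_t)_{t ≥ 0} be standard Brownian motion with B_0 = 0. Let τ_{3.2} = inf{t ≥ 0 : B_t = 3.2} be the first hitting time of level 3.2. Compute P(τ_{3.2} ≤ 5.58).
P(τ_{3.2} ≤ 5.58) = 2(1 − Φ(3.2/√5.58)) = 2(1 − Φ(1.3547)) ≈ 0.1755

By the reflection principle for standard BM, P(τ_b ≤ t) = 2 · P(B_t ≥ b). Since B_t ~ N(0, t), P(B_t ≥ 3.2) = 1 − Φ(3.2/√t) = 1 − Φ(3.2/√5.58) = 1 − Φ(1.3547) ≈ 0.08776. Doubling: P(τ_{3.2} ≤ 5.58) ≈ 2 · 0.08776 = 0.17552 ≈ 0.1755.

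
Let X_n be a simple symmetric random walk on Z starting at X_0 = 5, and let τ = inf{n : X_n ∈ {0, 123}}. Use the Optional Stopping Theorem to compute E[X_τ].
E[X_τ] = 5

X_n is a martingale and τ is a bounded-mean stopping time (indeed τ is finite a.s. with bounded expectation since the walk is in a bounded region). By the OST, E[X_τ] = E[X_0] = 5. Equivalently: E[X_τ] = 123 · P(hit 123 first) + 0 · P(hit 0 first) = 123 · (5/123) = 5.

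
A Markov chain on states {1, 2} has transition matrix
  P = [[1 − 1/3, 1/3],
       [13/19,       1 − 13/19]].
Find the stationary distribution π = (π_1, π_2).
π_1 = 39/58, π_2 = 19/58

Solve πP = π with π_1 + π_2 = 1. From πP = π: π_1 · (1 − 1/3) + π_2 · 13/19 = π_1 ⇒ π_2 · 13/19 = π_1 · 1/3 ⇒ π_2/π_1 = (1/3)/(13/19) = 19/39. Together with π_1 + π_2 = 1:
  π_1 = (13/19)/(1/3 + 13/19) = (13/19)/(58/57) = 39/58,
  π_2 = (1/3)/(1/3 + 13/19) = (1/3)/(58/57) = 19/58.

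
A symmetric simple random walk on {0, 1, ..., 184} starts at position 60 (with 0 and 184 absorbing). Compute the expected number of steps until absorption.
E[τ | X_0 = 60] = 7440

Let v_k = E[τ | X_0 = k]. Boundary: v_0 = v_184 = 0. Recurrence: v_k = 1 + (v_{k-1} + v_{k+1})/2 for 1 ≤ k ≤ 183. The particular solution to v_k − (v_{k-1} + v_{k+1})/2 = 1 is v_k = −k^2. Adding homogeneous solution A + B k and matching boundaries gives v_k = k (184 − k). Substituting k = 60: v_60 = 60 · 124 = 7440.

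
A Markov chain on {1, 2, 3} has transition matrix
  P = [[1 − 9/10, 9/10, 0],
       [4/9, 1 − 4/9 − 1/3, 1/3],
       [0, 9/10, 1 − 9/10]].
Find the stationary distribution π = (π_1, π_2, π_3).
π = (40/151, 81/151, 30/151)

This is a birth-death chain on three states, which satisfies detailed balance: π_1 · P_{12} = π_2 · P_{21} and π_2 · P_{23} = π_3 · P_{32}.
From π_1 · 9/10 = π_2 · 4/9: π_2/π_1 = (9/10)/(4/9) = 81/40.
From π_2 · 1/3 = π_3 · 9/10: π_3/π_2 = (1/3)/(9/10) = 10/27.
Take π_1 proportional to 1; then unnormalized π = (1, 81/40, 3/4). Normalize by dividing by the sum 151/40:
  π = (40/151, 81/151, 30/151).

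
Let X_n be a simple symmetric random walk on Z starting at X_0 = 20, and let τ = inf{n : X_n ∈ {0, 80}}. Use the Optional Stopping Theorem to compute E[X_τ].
E[X_τ] = 20

X_n is a martingale and τ is a bounded-mean stopping time (indeed τ is finite a.s. with bounded expectation since the walk is in a bounded region). By the OST, E[X_τ] = E[X_0] = 20. Equivalently: E[X_τ] = 80 · P(hit 80 first) + 0 · P(hit 0 first) = 80 · (20/80) = 20.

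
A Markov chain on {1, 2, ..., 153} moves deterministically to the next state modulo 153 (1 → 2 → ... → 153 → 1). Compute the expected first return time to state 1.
E[T_1 | X_0 = 1] = 153

The chain cycles deterministically, so starting at state 1 it returns in exactly 153 steps. Equivalently, the stationary distribution is uniform π_j = 1/153 for every state j, so by Kac's formula E[T_1] = 1/π_1 = 153.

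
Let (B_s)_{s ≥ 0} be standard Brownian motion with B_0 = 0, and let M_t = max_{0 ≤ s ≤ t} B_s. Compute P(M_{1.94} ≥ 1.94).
P(M_{1.94} ≥ 1.94) = 2·P(B_{1.94} ≥ 1.94) = 2(1 − Φ(1.94/√1.94)) ≈ 0.1637

By the reflection principle for Brownian motion, P(M_t ≥ a) = 2 · P(B_t ≥ a) for a ≥ 0. Since B_t ~ N(0, t), P(B_t ≥ 1.94) = 1 − Φ(1.94/√t) = 1 − Φ(1.94/√1.94) = 1 − Φ(1.3928). So
  P(M_{1.94} ≥ 1.94) = 2(1 − Φ(1.3928)) ≈ 0.1637.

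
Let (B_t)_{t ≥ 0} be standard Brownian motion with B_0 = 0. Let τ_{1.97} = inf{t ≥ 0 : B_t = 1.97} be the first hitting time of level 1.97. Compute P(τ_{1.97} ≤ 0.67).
P(τ_{1.97} ≤ 0.67) = 2(1 − Φ(1.97/√0.67)) = 2(1 − Φ(2.4067)) ≈ 0.0161

By the reflection principle for standard BM, P(τ_b ≤ t) = 2 · P(B_t ≥ b). Since B_t ~ N(0, t), P(B_t ≥ 1.97) = 1 − Φ(1.97/√t) = 1 − Φ(1.97/√0.67) = 1 − Φ(2.4067) ≈ 0.00805. Doubling: P(τ_{1.97} ≤ 0.67) ≈ 2 · 0.00805 = 0.01610 ≈ 0.0161.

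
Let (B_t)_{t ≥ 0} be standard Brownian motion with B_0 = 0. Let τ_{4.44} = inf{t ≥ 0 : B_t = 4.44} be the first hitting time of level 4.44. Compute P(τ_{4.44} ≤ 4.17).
P(τ_{4.44} ≤ 4.17) = 2(1 − Φ(4.44/√4.17)) = 2(1 − Φ(2.1743)) ≈ 0.0297

By the reflection principle for standard BM, P(τ_b ≤ t) = 2 · P(B_t ≥ b). Since B_t ~ N(0, t), P(B_t ≥ 4.44) = 1 − Φ(4.44/√t) = 1 − Φ(4.44/√4.17) = 1 − Φ(2.1743) ≈ 0.01484. Doubling: P(τ_{4.44} ≤ 4.17) ≈ 2 · 0.01484 = 0.02968 ≈ 0.0297.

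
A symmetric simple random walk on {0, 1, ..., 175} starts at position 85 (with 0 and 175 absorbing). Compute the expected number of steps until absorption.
E[τ | X_0 = 85] = 7650

Let v_k = E[τ | X_0 = k]. Boundary: v_0 = v_175 = 0. Recurrence: v_k = 1 + (v_{k-1} + v_{k+1})/2 for 1 ≤ k ≤ 174. The particular solution to v_k − (v_{k-1} + v_{k+1})/2 = 1 is v_k = −k^2. Adding homogeneous solution A + B k and matching boundaries gives v_k = k (175 − k). Substituting k = 85: v_85 = 85 · 90 = 7650.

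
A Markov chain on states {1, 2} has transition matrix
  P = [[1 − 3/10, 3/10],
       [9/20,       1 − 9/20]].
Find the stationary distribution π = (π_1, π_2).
π_1 = 3/5, π_2 = 2/5

Solve πP = π with π_1 + π_2 = 1. From πP = π: π_1 · (1 − 3/10) + π_2 · 9/20 = π_1 ⇒ π_2 · 9/20 = π_1 · 3/10 ⇒ π_2/π_1 = (3/10)/(9/20) = 2/3. Together with π_1 + π_2 = 1:
  π_1 = (9/20)/(3/10 + 9/20) = (9/20)/(3/4) = 3/5,
  π_2 = (3/10)/(3/10 + 9/20) = (3/10)/(3/4) = 2/5.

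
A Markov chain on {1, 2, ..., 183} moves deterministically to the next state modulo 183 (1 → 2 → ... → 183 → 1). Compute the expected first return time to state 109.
E[T_109 | X_0 = 109] = 183

The chain cycles deterministically, so starting at state 109 it returns in exactly 183 steps. Equivalently, the stationary distribution is uniform π_j = 1/183 for every state j, so by Kac's formula E[T_109] = 1/π_109 = 183.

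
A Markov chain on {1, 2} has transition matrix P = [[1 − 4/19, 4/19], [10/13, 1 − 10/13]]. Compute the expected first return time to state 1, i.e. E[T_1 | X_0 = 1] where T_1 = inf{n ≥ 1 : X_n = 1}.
E[T_1 | X_0 = 1] = 1/π_1 = 121/95

For an irreducible recurrent Markov chain with stationary distribution π, E[T_i | X_0 = i] = 1/π_i (Kac's formula). Here π_1 = (10/13)/(4/19 + 10/13) = (10/13)/(242/247) = 95/121, so E[T_1 | X_0 = 1] = 1/π_1 = (4/19 + 10/13)/(10/13) = (242/247)/(10/13) = 121/95.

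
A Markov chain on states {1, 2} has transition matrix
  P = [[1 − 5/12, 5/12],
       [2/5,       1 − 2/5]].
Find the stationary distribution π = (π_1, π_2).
π_1 = 24/49, π_2 = 25/49

Solve πP = π with π_1 + π_2 = 1. From πP = π: π_1 · (1 − 5/12) + π_2 · 2/5 = π_1 ⇒ π_2 · 2/5 = π_1 · 5/12 ⇒ π_2/π_1 = (5/12)/(2/5) = 25/24. Together with π_1 + π_2 = 1:
  π_1 = (2/5)/(5/12 + 2/5) = (2/5)/(49/60) = 24/49,
  π_2 = (5/12)/(5/12 + 2/5) = (5/12)/(49/60) = 25/49.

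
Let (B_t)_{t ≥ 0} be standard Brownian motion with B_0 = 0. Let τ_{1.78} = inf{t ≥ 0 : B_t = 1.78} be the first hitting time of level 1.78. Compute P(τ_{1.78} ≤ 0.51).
P(τ_{1.78} ≤ 0.51) = 2(1 − Φ(1.78/√0.51)) = 2(1 − Φ(2.4925)) ≈ 0.0127

By the reflection principle for standard BM, P(τ_b ≤ t) = 2 · P(B_t ≥ b). Since B_t ~ N(0, t), P(B_t ≥ 1.78) = 1 − Φ(1.78/√t) = 1 − Φ(1.78/√0.51) = 1 − Φ(2.4925) ≈ 0.00634. Doubling: P(τ_{1.78} ≤ 0.51) ≈ 2 · 0.00634 = 0.01268 ≈ 0.0127.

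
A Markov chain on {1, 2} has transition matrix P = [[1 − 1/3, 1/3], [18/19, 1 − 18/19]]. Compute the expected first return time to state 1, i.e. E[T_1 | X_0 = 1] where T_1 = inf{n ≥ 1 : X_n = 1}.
E[T_1 | X_0 = 1] = 1/π_1 = 73/54

For an irreducible recurrent Markov chain with stationary distribution π, E[T_i | X_0 = i] = 1/π_i (Kac's formula). Here π_1 = (18/19)/(1/3 + 18/19) = (18/19)/(73/57) = 54/73, so E[T_1 | X_0 = 1] = 1/π_1 = (1/3 + 18/19)/(18/19) = (73/57)/(18/19) = 73/54.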